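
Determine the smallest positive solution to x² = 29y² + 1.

We seek the smallest positive integers (x, y) with x² - 29y² = 1, i.e., x² = 29y² + 1.
Try successive y values:
y = 1: x² = 29·1² + 1 = 30, not a perfect square
y = 2: x² = 29·2² + 1 = 117, not a perfect square
y = 3: x² = 29·3² + 1 = 262, not a perfect square
... continuing the search (or via continued fractions) ...
y = 1820: x² = 29·1820² + 1 = 96059601, x = 9801 ✓

Verify: 9801² - 29·1820² = 96059601 - 96059600 = 1 ✓

x = 9801, y = 1820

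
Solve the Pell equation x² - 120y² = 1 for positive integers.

We seek the smallest positive integers (x, y) with x² - 120y² = 1, i.e., x² = 120y² + 1.
Try successive y values:
y = 1: x² = 120·1² + 1 = 121, x = 11 ✓

Verify: 11² - 120·1² = 121 - 120 = 1 ✓

x = 11, y = 1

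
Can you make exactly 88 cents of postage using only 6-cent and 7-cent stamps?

We need non-negative x, y with 6x + 7y = 88.
gcd(6, 7) = 1 divides 88, so integer solutions exist.
Search for a non-negative one: x = 3 gives 7y = 88 - 18 = 70, so y = 10.
Check: 6·3 + 7·10 = 88 ✓

Yes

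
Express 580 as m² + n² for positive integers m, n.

We need to find integers m, n > 0 such that m² + n² = 580.
Trying m = 2: n² = 580 - 2² = 580 - 4 = 576
n = 24
Check: 2² + 24² = 4 + 576 = 580 ✓

580 = 2² + 24²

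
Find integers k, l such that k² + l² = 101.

We need to find integers k, l > 0 such that k² + l² = 101.
Trying k = 1: l² = 101 - 1² = 101 - 1 = 100
l = 10
Check: 1² + 10² = 1 + 100 = 101 ✓

101 = 1² + 10²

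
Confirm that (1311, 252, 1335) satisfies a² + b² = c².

Compute a² + b² = 1311² + 252² = 1718721 + 63504 = 1782225
Compute c² = 1335² = 1782225
Since 1782225 = 1782225, confirmed.

Yes, it is a Pythagorean triple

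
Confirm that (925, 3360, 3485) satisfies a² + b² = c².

Compute a² + b² = 925² + 3360² = 855625 + 11289600 = 12145225
Compute c² = 3485² = 12145225
Since 12145225 = 12145225, confirmed.

Yes, it is a Pythagorean triple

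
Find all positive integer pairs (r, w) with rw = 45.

The positive divisors of 45 are: 1, 3, 5, 9, 15, 45.
Each divisor d gives the pair (d, 45/d):
(1, 45), (3, 15), (5, 9), (9, 5), (15, 3), (45, 1)

(1, 45), (3, 15), (5, 9), (9, 5), (15, 3), (45, 1)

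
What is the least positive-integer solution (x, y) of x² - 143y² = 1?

We seek the smallest positive integers (x, y) with x² - 143y² = 1, i.e., x² = 143y² + 1.
Try successive y values:
y = 1: x² = 143·1² + 1 = 144, x = 12 ✓

Verify: 12² - 143·1² = 144 - 143 = 1 ✓

x = 12, y = 1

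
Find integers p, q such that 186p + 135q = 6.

Step 1: Check solvability.
gcd(186, 135) = 3
Since 3 divides 6, solutions exist.

Step 2: Apply extended Euclidean algorithm to find gcd.
We find integers such that 186*x0 + 135*y0 = 3

Step 3: Scale the particular solution.
Multiply by 6/3 = 2:
p = 16, q = -22

Step 4: Verify.
186*(16) + 135*(-22) = 6 = 6 ✓

p = 16, q = -22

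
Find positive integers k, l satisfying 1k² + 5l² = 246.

Try small values of k and check whether (246 - 1k²)/5 is a perfect square.
k = 1: 1·1² = 1, so 5l² = 246 - 1 = 245, giving l² = 49, l = 7.
Check: 1·1² + 5·7² = 1 + 245 = 246 ✓

k = 1, l = 7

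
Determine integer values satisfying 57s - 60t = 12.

Step 1: Check solvability.
gcd(57, 60) = 3
Since 3 divides 12, solutions exist.

Step 2: Apply extended Euclidean algorithm to find gcd.
We find integers such that 57*x0 + 60*y0 = 3

Step 3: Scale the particular solution.
Multiply by 12/3 = 4:
s = -4, t = -4

Step 4: Verify.
57*(-4) - 60*(-4) = 12 = 12 ✓

s = -4, t = -4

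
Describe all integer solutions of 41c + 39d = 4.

Step 1: Compute gcd(41, 39) = 1.
Since 1 divides 4, solutions exist.

Step 2: Find a particular solution using extended Euclidean algorithm.
We get c₀ = -76, d₀ = 80.
Check: 41*-76 + 39*80 = 4 = 4 ✓

Step 3: Write the general solution.
c = -76 + (39/1)t = -76 + 39t
d = 80 - (41/1)t = 80 - 41t
for any integer t.

c = -76 + 39t, d = 80 - 41t for integer t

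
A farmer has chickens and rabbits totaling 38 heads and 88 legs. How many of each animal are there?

Let c = chickens, r = rabbits.
Heads: c + r = 38
Legs: 2c + 4r = 88
From the first equation, c = 38 - r. Substitute:
2(38 - r) + 4r = 88
76 + 2r = 88
r = (88 - 76)/2 = 6
c = 38 - 6 = 32

Chickens: 32, Rabbits: 6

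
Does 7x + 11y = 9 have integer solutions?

Step 1: Compute gcd(7, 11).
gcd(7, 11) = 1

Step 2: Check divisibility.
Does 1 divide 9? 9 = 1 x 9, so yes.

By the theorem on linear Diophantine equations, 7x + 11y = 9 has integer solutions if and only if gcd(7, 11) divides 9. Since 1 | 9, solutions exist.

Yes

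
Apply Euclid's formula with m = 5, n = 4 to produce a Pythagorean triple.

a = m² - n² = 5² - 4² = 25 - 16 = 9
b = 2mn = 2·5·4 = 40
c = m² + n² = 25 + 16 = 41
Verify: 9² + 40² = 81 + 1600 = 1681 = 41² ✓

(9, 40, 41)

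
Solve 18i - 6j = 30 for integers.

Step 1: Check solvability.
gcd(18, 6) = 6
Since 6 divides 30, solutions exist.

Step 2: Apply extended Euclidean algorithm to find gcd.
We find integers such that 18*x0 + 6*y0 = 6

Step 3: Scale the particular solution.
Multiply by 30/6 = 5:
i = 0, j = -5

Step 4: Verify.
18*(0) - 6*(-5) = 30 = 30 ✓

i = 0, j = -5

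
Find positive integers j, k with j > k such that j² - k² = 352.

Factor: j² - k² = (j+k)(j-k) = 352.
We need two factors of 352 with the same parity.
Use j+k = 176 and j-k = 2 (product 176·2 = 352).
Adding: 2j = 178, so j = 89.
Subtracting: 2k = 174, so k = 87.
Check: 89² - 87² = 7921 - 7569 = 352 ✓

j = 89, k = 87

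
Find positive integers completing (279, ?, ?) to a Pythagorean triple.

We need the other leg and hypotenuse such that 279² + x² = c².
Take x = 440, c = 521: 279² + 440² = 77841 + 193600 = 271441 = 521² ✓
Triple: (279, 440, 521)

(279, 440, 521)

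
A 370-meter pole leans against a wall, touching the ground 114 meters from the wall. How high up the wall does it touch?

The ladder, wall, and ground form a right triangle with hypotenuse 370 and one leg 114.
By the Pythagorean theorem: h² = 370² - 114² = 136900 - 12996 = 123904
h = √123904 = 352 meters

352 meters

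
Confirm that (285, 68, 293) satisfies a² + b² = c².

Compute a² + b² = 285² + 68² = 81225 + 4624 = 85849
Compute c² = 293² = 85849
Since 85849 = 85849, confirmed.

Yes, it is a Pythagorean triple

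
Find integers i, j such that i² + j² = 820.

We need to find integers i, j > 0 such that i² + j² = 820.
Trying i = 6: j² = 820 - 6² = 820 - 36 = 784
j = 28
Check: 6² + 28² = 36 + 784 = 820 ✓

820 = 6² + 28²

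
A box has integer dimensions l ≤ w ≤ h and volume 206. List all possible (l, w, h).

Iterate l from 1 to ⌊206^(1/3)⌋. For each l dividing 206, iterate w ≥ l with w dividing 206/l, and set h = 206/(l·w).
Triples found (2): (1×1×206), (1×2×103)

(1×1×206), (1×2×103)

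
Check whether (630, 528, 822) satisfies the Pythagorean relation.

Compute a² + b²:
630² + 528² = 396900 + 278784 = 675684
Compute c²:
822² = 675684
Since 675684 = 675684, it is a Pythagorean triple.

Yes, it is a Pythagorean triple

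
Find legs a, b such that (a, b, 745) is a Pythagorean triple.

We need a² + b² = 745² = 555025.
Trying: 407² + 624² = 165649 + 389376 = 555025 ✓

(407, 624, 745)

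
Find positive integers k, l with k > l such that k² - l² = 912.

Factor: k² - l² = (k+l)(k-l) = 912.
We need two factors of 912 with the same parity.
Use k+l = 456 and k-l = 2 (product 456·2 = 912).
Adding: 2k = 458, so k = 229.
Subtracting: 2l = 454, so l = 227.
Check: 229² - 227² = 52441 - 51529 = 912 ✓

k = 229, l = 227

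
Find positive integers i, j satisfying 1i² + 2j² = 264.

Try small values of i and check whether (264 - 1i²)/2 is a perfect square.
i = 8: 1·8² = 64, so 2j² = 264 - 64 = 200, giving j² = 100, j = 10.
Check: 1·8² + 2·10² = 64 + 200 = 264 ✓

i = 8, j = 10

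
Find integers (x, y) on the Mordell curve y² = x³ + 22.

Try small integer x values and check whether x³ + 22 is a perfect square.
x = 3: x³ + 22 = 3³ + 22 = 27 + 22 = 49
Is 49 a perfect square? 7² = 49 ✓
So (x, y) = (3, -7) is a solution.

x = 3, y = -7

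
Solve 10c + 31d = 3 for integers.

Step 1: Check solvability.
gcd(10, 31) = 1
Since 1 divides 3, solutions exist.

Step 2: Apply extended Euclidean algorithm to find gcd.
We find integers such that 10*x0 + 31*y0 = 1

Step 3: Scale the particular solution.
Multiply by 3/1 = 3:
c = -9, d = 3

Step 4: Verify.
10*(-9) + 31*(3) = 3 = 3 ✓

c = -9, d = 3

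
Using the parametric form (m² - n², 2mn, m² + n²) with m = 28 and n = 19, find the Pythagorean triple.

a = m² - n² = 784 - 361 = 423
b = 2mn = 2·28·19 = 1064
c = m² + n² = 784 + 361 = 1145
Verify: 423² + 1064² = 178929 + 1132096 = 1311025 = 1145² ✓

(423, 1064, 1145)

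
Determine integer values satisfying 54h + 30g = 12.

Step 1: Check solvability.
gcd(54, 30) = 6
Since 6 divides 12, solutions exist.

Step 2: Apply extended Euclidean algorithm to find gcd.
We find integers such that 54*x0 + 30*y0 = 6

Step 3: Scale the particular solution.
Multiply by 12/6 = 2:
h = -2, g = 4

Step 4: Verify.
54*(-2) + 30*(4) = 12 = 12 ✓

h = -2, g = 4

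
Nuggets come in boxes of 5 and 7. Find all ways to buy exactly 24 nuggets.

We need non-negative integers (x, y) with 5x + 7y = 24.
For each x in 0..4, check if 24 - 5x is a non-negative multiple of 7.
x = 2: 7y = 14, y = 2 ✓

(2 boxes of 5, 2 boxes of 7)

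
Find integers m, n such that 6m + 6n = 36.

Step 1: Check solvability.
gcd(6, 6) = 6
Since 6 divides 36, solutions exist.

Step 2: Apply extended Euclidean algorithm to find gcd.
We find integers such that 6*x0 + 6*y0 = 6

Step 3: Scale the particular solution.
Multiply by 36/6 = 6:
m = 0, n = 6

Step 4: Verify.
6*(0) + 6*(6) = 36 = 36 ✓

m = 0, n = 6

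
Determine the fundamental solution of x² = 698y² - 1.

We need x² = 698y² - 1. Try successive y:
y = 1: x² = 698·1² - 1 = 697, not a perfect square
y = 2: x² = 698·2² - 1 = 2791, not a perfect square
y = 3: x² = 698·3² - 1 = 6281, not a perfect square
...
y = 193: x² = 698·193² - 1 = 25999801 = 5099² ✓
Check: 5099² - 698·193² = 25999801 - 25999802 = -1 ✓

x = 5099, y = 193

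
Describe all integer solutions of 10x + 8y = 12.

Step 1: Compute gcd(10, 8) = 2.
Since 2 divides 12, solutions exist.

Step 2: Find a particular solution using extended Euclidean algorithm.
We get x₀ = 6, y₀ = -6.
Check: 10*6 + 8*-6 = 12 = 12 ✓

Step 3: Write the general solution.
x = 6 + (8/2)t = 6 + 4t
y = -6 - (10/2)t = -6 - 5t
for any integer t.

x = 6 + 4t, y = -6 - 5t for integer t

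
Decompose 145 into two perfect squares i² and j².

We need to find integers i, j > 0 such that i² + j² = 145.
Trying i = 1: j² = 145 - 1² = 145 - 1 = 144
j = 12
Check: 1² + 12² = 1 + 144 = 145 ✓

145 = 1² + 12²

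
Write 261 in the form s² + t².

We need to find integers s, t > 0 such that s² + t² = 261.
Trying s = 6: t² = 261 - 6² = 261 - 36 = 225
t = 15
Check: 6² + 15² = 36 + 225 = 261 ✓

261 = 6² + 15²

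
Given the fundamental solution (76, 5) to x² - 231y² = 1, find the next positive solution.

Solutions to x² - Dy² = 1 are generated by powers of (x₀ + y₀√D).
The next solution satisfies x₁ + y₁√231 = (x₀ + y₀√231)², giving:
x₁ = x₀² + 231y₀² = 76² + 231·5² = 5776 + 5775 = 11551
y₁ = 2x₀y₀ = 2·76·5 = 760

Verify: 11551² - 231·760² = 133425601 - 133425600 = 1 ✓

x = 11551, y = 760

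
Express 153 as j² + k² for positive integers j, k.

We need to find integers j, k > 0 such that j² + k² = 153.
Trying j = 3: k² = 153 - 3² = 153 - 9 = 144
k = 12
Check: 3² + 12² = 9 + 144 = 153 ✓

153 = 3² + 12²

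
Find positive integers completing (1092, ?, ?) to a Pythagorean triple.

We need the other leg and hypotenuse such that 1092² + x² = c².
Take x = 235, c = 1117: 1092² + 235² = 1192464 + 55225 = 1247689 = 1117² ✓
Triple: (235, 1092, 1117)

(235, 1092, 1117)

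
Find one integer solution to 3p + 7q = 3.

Step 1: Check solvability.
gcd(3, 7) = 1
Since 1 divides 3, solutions exist.

Step 2: Apply extended Euclidean algorithm to find gcd.
We find integers such that 3*x0 + 7*y0 = 1

Step 3: Scale the particular solution.
Multiply by 3/1 = 3:
p = -6, q = 3

Step 4: Verify.
3*(-6) + 7*(3) = 3 = 3 ✓

p = -6, q = 3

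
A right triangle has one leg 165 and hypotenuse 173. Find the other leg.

b² = c² - a² = 29929 - 27225 = 2704
b = 52

52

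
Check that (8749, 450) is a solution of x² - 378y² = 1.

Compute x² = 8749² = 76545001
Compute 378y² = 378·450² = 378·202500 = 76545000
x² - 378y² = 76545001 - 76545000 = 1
Since this equals 1, (8749, 450) is a solution.

Yes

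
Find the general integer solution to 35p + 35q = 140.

Step 1: Compute gcd(35, 35) = 35.
Since 35 divides 140, solutions exist.

Step 2: Find a particular solution using extended Euclidean algorithm.
We get p₀ = 0, q₀ = 4.
Check: 35*0 + 35*4 = 140 = 140 ✓

Step 3: Write the general solution.
p = 0 + (35/35)t = 0 + 1t
q = 4 - (35/35)t = 4 - 1t
for any integer t.

p = 0 + 1t, q = 4 - 1t for integer t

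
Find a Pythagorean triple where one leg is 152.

We need the other leg and hypotenuse such that 152² + x² = c².
Take x = 345, c = 377: 152² + 345² = 23104 + 119025 = 142129 = 377² ✓
Triple: (345, 152, 377)

(345, 152, 377)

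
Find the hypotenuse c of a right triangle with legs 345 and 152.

c² = a² + b² = 345² + 152² = 119025 + 23104 = 142129
c = 377

377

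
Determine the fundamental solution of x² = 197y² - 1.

We need x² = 197y² - 1. Try successive y:
y = 1: x² = 197·1² - 1 = 196 = 14² ✓
Check: 14² - 197·1² = 196 - 197 = -1 ✓

x = 14, y = 1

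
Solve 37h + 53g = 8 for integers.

Step 1: Check solvability.
gcd(37, 53) = 1
Since 1 divides 8, solutions exist.

Step 2: Apply extended Euclidean algorithm to find gcd.
We find integers such that 37*x0 + 53*y0 = 1

Step 3: Scale the particular solution.
Multiply by 8/1 = 8:
h = -80, g = 56

Step 4: Verify.
37*(-80) + 53*(56) = 8 = 8 ✓

h = -80, g = 56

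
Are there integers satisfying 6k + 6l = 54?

Step 1: Compute gcd(6, 6).
gcd(6, 6) = 6

Step 2: Check divisibility.
Does 6 divide 54? 54 = 6 x 9, so yes.

By the theorem on linear Diophantine equations, 6k + 6l = 54 has integer solutions if and only if gcd(6, 6) divides 54. Since 6 | 54, solutions exist.

Yes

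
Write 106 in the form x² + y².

We need to find integers x, y > 0 such that x² + y² = 106.
Trying x = 5: y² = 106 - 5² = 106 - 25 = 81
y = 9
Check: 5² + 9² = 25 + 81 = 106 ✓

106 = 5² + 9²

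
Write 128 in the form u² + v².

We need to find integers u, v > 0 such that u² + v² = 128.
Trying u = 8: v² = 128 - 8² = 128 - 64 = 64
v = 8
Check: 8² + 8² = 64 + 64 = 128 ✓

128 = 8² + 8²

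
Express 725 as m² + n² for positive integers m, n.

We need to find integers m, n > 0 such that m² + n² = 725.
Trying m = 7: n² = 725 - 7² = 725 - 49 = 676
n = 26
Check: 7² + 26² = 49 + 676 = 725 ✓

725 = 7² + 26²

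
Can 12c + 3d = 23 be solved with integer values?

Step 1: Compute gcd(12, 3).
gcd(12, 3) = 3

Step 2: Check divisibility.
Does 3 divide 23? 23 = 3 x 7 + 2, so no.

By the theorem on linear Diophantine equations, 12c + 3d = 23 has integer solutions if and only if gcd(12, 3) divides 23. Since 3 does not divide 23, no solutions exist.

No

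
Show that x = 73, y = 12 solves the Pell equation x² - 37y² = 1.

Compute x² = 73² = 5329
Compute 37y² = 37·12² = 37·144 = 5328
x² - 37y² = 5329 - 5328 = 1
Since this equals 1, (73, 12) is a solution.

Yes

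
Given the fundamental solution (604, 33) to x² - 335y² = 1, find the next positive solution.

Solutions to x² - Dy² = 1 are generated by powers of (x₀ + y₀√D).
The next solution satisfies x₁ + y₁√335 = (x₀ + y₀√335)², giving:
x₁ = x₀² + 335y₀² = 604² + 335·33² = 364816 + 364815 = 729631
y₁ = 2x₀y₀ = 2·604·33 = 39864

Verify: 729631² - 335·39864² = 532361396161 - 532361396160 = 1 ✓

x = 729631, y = 39864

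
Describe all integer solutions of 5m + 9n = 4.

Step 1: Compute gcd(5, 9) = 1.
Since 1 divides 4, solutions exist.

Step 2: Find a particular solution using extended Euclidean algorithm.
We get m₀ = 8, n₀ = -4.
Check: 5*8 + 9*-4 = 4 = 4 ✓

Step 3: Write the general solution.
m = 8 + (9/1)t = 8 + 9t
n = -4 - (5/1)t = -4 - 5t
for any integer t.

m = 8 + 9t, n = -4 - 5t for integer t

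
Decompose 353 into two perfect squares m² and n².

We need to find integers m, n > 0 such that m² + n² = 353.
Trying m = 8: n² = 353 - 8² = 353 - 64 = 289
n = 17
Check: 8² + 17² = 64 + 289 = 353 ✓

353 = 8² + 17²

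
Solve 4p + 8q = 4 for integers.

Step 1: Check solvability.
gcd(4, 8) = 4
Since 4 divides 4, solutions exist.

Step 2: Apply extended Euclidean algorithm to find gcd.
We find integers such that 4*x0 + 8*y0 = 4

Step 3: Scale the particular solution.
Multiply by 4/4 = 1:
p = 1, q = 0

Step 4: Verify.
4*(1) + 8*(0) = 4 = 4 ✓

p = 1, q = 0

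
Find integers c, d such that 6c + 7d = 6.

Step 1: Check solvability.
gcd(6, 7) = 1
Since 1 divides 6, solutions exist.

Step 2: Apply extended Euclidean algorithm to find gcd.
We find integers such that 6*x0 + 7*y0 = 1

Step 3: Scale the particular solution.
Multiply by 6/1 = 6:
c = -6, d = 6

Step 4: Verify.
6*(-6) + 7*(6) = 6 = 6 ✓

c = -6, d = 6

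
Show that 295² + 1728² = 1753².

Compute a² + b² = 295² + 1728² = 87025 + 2985984 = 3073009
Compute c² = 1753² = 3073009
Since 3073009 = 3073009, confirmed.

Yes, it is a Pythagorean triple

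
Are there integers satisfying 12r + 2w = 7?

Step 1: Compute gcd(12, 2).
gcd(12, 2) = 2

Step 2: Check divisibility.
Does 2 divide 7? 7 = 2 x 3 + 1, so no.

By the theorem on linear Diophantine equations, 12r + 2w = 7 has integer solutions if and only if gcd(12, 2) divides 7. Since 2 does not divide 7, no solutions exist.

No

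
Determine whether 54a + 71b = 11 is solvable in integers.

Step 1: Compute gcd(54, 71).
gcd(54, 71) = 1

Step 2: Check divisibility.
Does 1 divide 11? 11 = 1 x 11, so yes.

By the theorem on linear Diophantine equations, 54a + 71b = 11 has integer solutions if and only if gcd(54, 71) divides 11. Since 1 | 11, solutions exist.

Yes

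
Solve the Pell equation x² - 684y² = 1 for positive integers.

We seek the smallest positive integers (x, y) with x² - 684y² = 1, i.e., x² = 684y² + 1.
Try successive y values:
y = 1: x² = 684·1² + 1 = 685, not a perfect square
y = 2: x² = 684·2² + 1 = 2737, not a perfect square
y = 3: x² = 684·3² + 1 = 6157, not a perfect square
... continuing the search (or via continued fractions) ...
y = 2210: x² = 684·2210² + 1 = 3340724401, x = 57799 ✓

Verify: 57799² - 684·2210² = 3340724401 - 3340724400 = 1 ✓

x = 57799, y = 2210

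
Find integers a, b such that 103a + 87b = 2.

Step 1: Check solvability.
gcd(103, 87) = 1
Since 1 divides 2, solutions exist.

Step 2: Apply extended Euclidean algorithm to find gcd.
We find integers such that 103*x0 + 87*y0 = 1

Step 3: Scale the particular solution.
Multiply by 2/1 = 2:
a = -76, b = 90

Step 4: Verify.
103*(-76) + 87*(90) = 2 = 2 ✓

a = -76, b = 90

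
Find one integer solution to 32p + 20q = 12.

Step 1: Check solvability.
gcd(32, 20) = 4
Since 4 divides 12, solutions exist.

Step 2: Apply extended Euclidean algorithm to find gcd.
We find integers such that 32*x0 + 20*y0 = 4

Step 3: Scale the particular solution.
Multiply by 12/4 = 3:
p = 6, q = -9

Step 4: Verify.
32*(6) + 20*(-9) = 12 = 12 ✓

p = 6, q = -9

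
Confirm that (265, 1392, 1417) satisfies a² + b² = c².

Compute a² + b² = 265² + 1392² = 70225 + 1937664 = 2007889
Compute c² = 1417² = 2007889
Since 2007889 = 2007889, confirmed.

Yes, it is a Pythagorean triple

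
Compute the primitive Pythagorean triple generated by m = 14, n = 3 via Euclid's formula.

a = m² - n² = 196 - 9 = 187
b = 2mn = 2·14·3 = 84
c = m² + n² = 196 + 9 = 205
Verify: 187² + 84² = 34969 + 7056 = 42025 = 205² ✓

(187, 84, 205)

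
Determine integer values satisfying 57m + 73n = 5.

Step 1: Check solvability.
gcd(57, 73) = 1
Since 1 divides 5, solutions exist.

Step 2: Apply extended Euclidean algorithm to find gcd.
We find integers such that 57*x0 + 73*y0 = 1

Step 3: Scale the particular solution.
Multiply by 5/1 = 5:
m = -160, n = 125

Step 4: Verify.
57*(-160) + 73*(125) = 5 = 5 ✓

m = -160, n = 125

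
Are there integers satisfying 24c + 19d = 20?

Step 1: Compute gcd(24, 19).
gcd(24, 19) = 1

Step 2: Check divisibility.
Does 1 divide 20? 20 = 1 x 20, so yes.

By the theorem on linear Diophantine equations, 24c + 19d = 20 has integer solutions if and only if gcd(24, 19) divides 20. Since 1 | 20, solutions exist.

Yes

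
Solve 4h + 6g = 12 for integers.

Step 1: Check solvability.
gcd(4, 6) = 2
Since 2 divides 12, solutions exist.

Step 2: Apply extended Euclidean algorithm to find gcd.
We find integers such that 4*x0 + 6*y0 = 2

Step 3: Scale the particular solution.
Multiply by 12/2 = 6:
h = -6, g = 6

Step 4: Verify.
4*(-6) + 6*(6) = 12 = 12 ✓

h = -6, g = 6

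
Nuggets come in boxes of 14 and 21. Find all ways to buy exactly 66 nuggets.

We need non-negative integers (x, y) with 14x + 21y = 66.
For each x in 0..4, check if 66 - 14x is a non-negative multiple of 21.
No x yields an integer y ≥ 0.

No solution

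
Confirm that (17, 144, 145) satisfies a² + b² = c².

Compute a² + b² = 17² + 144² = 289 + 20736 = 21025
Compute c² = 145² = 21025
Since 21025 = 21025, confirmed.

Yes, it is a Pythagorean triple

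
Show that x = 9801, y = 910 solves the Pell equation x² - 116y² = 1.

Compute x² = 9801² = 96059601
Compute 116y² = 116·910² = 116·828100 = 96059600
x² - 116y² = 96059601 - 96059600 = 1
Since this equals 1, (9801, 910) is a solution.

Yes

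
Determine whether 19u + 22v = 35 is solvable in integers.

Step 1: Compute gcd(19, 22).
gcd(19, 22) = 1

Step 2: Check divisibility.
Does 1 divide 35? 35 = 1 x 35, so yes.

By the theorem on linear Diophantine equations, 19u + 22v = 35 has integer solutions if and only if gcd(19, 22) divides 35. Since 1 | 35, solutions exist.

Yes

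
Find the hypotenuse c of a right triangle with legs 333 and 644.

c² = a² + b² = 333² + 644² = 110889 + 414736 = 525625
c = sqrt(525625) = 725

725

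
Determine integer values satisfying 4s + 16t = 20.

Step 1: Check solvability.
gcd(4, 16) = 4
Since 4 divides 20, solutions exist.

Step 2: Apply extended Euclidean algorithm to find gcd.
We find integers such that 4*x0 + 16*y0 = 4

Step 3: Scale the particular solution.
Multiply by 20/4 = 5:
s = 5, t = 0

Step 4: Verify.
4*(5) + 16*(0) = 20 = 20 ✓

s = 5, t = 0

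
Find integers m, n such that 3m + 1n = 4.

Step 1: Check solvability.
gcd(3, 1) = 1
Since 1 divides 4, solutions exist.

Step 2: Apply extended Euclidean algorithm to find gcd.
We find integers such that 3*x0 + 1*y0 = 1

Step 3: Scale the particular solution.
Multiply by 4/1 = 4:
m = 0, n = 4

Step 4: Verify.
3*(0) + 1*(4) = 4 = 4 ✓

m = 0, n = 4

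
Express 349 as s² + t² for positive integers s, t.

We need to find integers s, t > 0 such that s² + t² = 349.
Trying s = 5: t² = 349 - 5² = 349 - 25 = 324
t = 18
Check: 5² + 18² = 25 + 324 = 349 ✓

349 = 5² + 18²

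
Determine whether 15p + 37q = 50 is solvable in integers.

Step 1: Compute gcd(15, 37).
gcd(15, 37) = 1

Step 2: Check divisibility.
Does 1 divide 50? 50 = 1 x 50, so yes.

By the theorem on linear Diophantine equations, 15p + 37q = 50 has integer solutions if and only if gcd(15, 37) divides 50. Since 1 | 50, solutions exist.

Yes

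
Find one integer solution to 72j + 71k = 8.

Step 1: Check solvability.
gcd(72, 71) = 1
Since 1 divides 8, solutions exist.

Step 2: Apply extended Euclidean algorithm to find gcd.
We find integers such that 72*x0 + 71*y0 = 1

Step 3: Scale the particular solution.
Multiply by 8/1 = 8:
j = 8, k = -8

Step 4: Verify.
72*(8) + 71*(-8) = 8 = 8 ✓

j = 8, k = -8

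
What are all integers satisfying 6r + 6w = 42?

Step 1: Compute gcd(6, 6) = 6.
Since 6 divides 42, solutions exist.

Step 2: Find a particular solution using extended Euclidean algorithm.
We get r₀ = 0, w₀ = 7.
Check: 6*0 + 6*7 = 42 = 42 ✓

Step 3: Write the general solution.
r = 0 + (6/6)t = 0 + 1t
w = 7 - (6/6)t = 7 - 1t
for any integer t.

r = 0 + 1t, w = 7 - 1t for integer t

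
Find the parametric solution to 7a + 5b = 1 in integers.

Step 1: Compute gcd(7, 5) = 1.
Since 1 divides 1, solutions exist.

Step 2: Find a particular solution using extended Euclidean algorithm.
We get a₀ = -2, b₀ = 3.
Check: 7*-2 + 5*3 = 1 = 1 ✓

Step 3: Write the general solution.
a = -2 + (5/1)t = -2 + 5t
b = 3 - (7/1)t = 3 - 7t
for any integer t.

a = -2 + 5t, b = 3 - 7t for integer t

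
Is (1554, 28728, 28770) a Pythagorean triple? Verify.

Compute a² + b² = 1554² + 28728² = 2414916 + 825297984 = 827712900
Compute c² = 28770² = 827712900
Since 827712900 = 827712900, confirmed.

Yes, it is a Pythagorean triple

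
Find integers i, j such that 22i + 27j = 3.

Step 1: Check solvability.
gcd(22, 27) = 1
Since 1 divides 3, solutions exist.

Step 2: Apply extended Euclidean algorithm to find gcd.
We find integers such that 22*x0 + 27*y0 = 1

Step 3: Scale the particular solution.
Multiply by 3/1 = 3:
i = -33, j = 27

Step 4: Verify.
22*(-33) + 27*(27) = 3 = 3 ✓

i = -33, j = 27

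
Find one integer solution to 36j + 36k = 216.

Step 1: Check solvability.
gcd(36, 36) = 36
Since 36 divides 216, solutions exist.

Step 2: Apply extended Euclidean algorithm to find gcd.
We find integers such that 36*x0 + 36*y0 = 36

Step 3: Scale the particular solution.
Multiply by 216/36 = 6:
j = 0, k = 6

Step 4: Verify.
36*(0) + 36*(6) = 216 = 216 ✓

j = 0, k = 6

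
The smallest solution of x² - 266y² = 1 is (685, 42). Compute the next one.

Solutions to x² - Dy² = 1 are generated by powers of (x₀ + y₀√D).
The next solution satisfies x₁ + y₁√266 = (x₀ + y₀√266)², giving:
x₁ = x₀² + 266y₀² = 685² + 266·42² = 469225 + 469224 = 938449
y₁ = 2x₀y₀ = 2·685·42 = 57540

Verify: 938449² - 266·57540² = 880686525601 - 880686525600 = 1 ✓

x = 938449, y = 57540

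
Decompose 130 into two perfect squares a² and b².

We need to find integers a, b > 0 such that a² + b² = 130.
Trying a = 3: b² = 130 - 3² = 130 - 9 = 121
b = 11
Check: 3² + 11² = 9 + 121 = 130 ✓

130 = 3² + 11²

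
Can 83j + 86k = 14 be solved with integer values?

Step 1: Compute gcd(83, 86).
gcd(83, 86) = 1

Step 2: Check divisibility.
Does 1 divide 14? 14 = 1 x 14, so yes.

By the theorem on linear Diophantine equations, 83j + 86k = 14 has integer solutions if and only if gcd(83, 86) divides 14. Since 1 | 14, solutions exist.

Yes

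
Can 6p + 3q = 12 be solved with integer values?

Step 1: Compute gcd(6, 3).
gcd(6, 3) = 3

Step 2: Check divisibility.
Does 3 divide 12? 12 = 3 x 4, so yes.

By the theorem on linear Diophantine equations, 6p + 3q = 12 has integer solutions if and only if gcd(6, 3) divides 12. Since 3 | 12, solutions exist.

Yes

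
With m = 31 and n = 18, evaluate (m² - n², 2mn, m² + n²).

a = m² - n² = 961 - 324 = 637
b = 2mn = 2·31·18 = 1116
c = m² + n² = 961 + 324 = 1285
Verify: 637² + 1116² = 405769 + 1245456 = 1651225 = 1285² ✓

(637, 1116, 1285)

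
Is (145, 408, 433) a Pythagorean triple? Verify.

Compute a² + b² = 145² + 408² = 21025 + 166464 = 187489
Compute c² = 433² = 187489
Since 187489 = 187489, confirmed.

Yes, it is a Pythagorean triple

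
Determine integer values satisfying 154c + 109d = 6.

Step 1: Check solvability.
gcd(154, 109) = 1
Since 1 divides 6, solutions exist.

Step 2: Apply extended Euclidean algorithm to find gcd.
We find integers such that 154*x0 + 109*y0 = 1

Step 3: Scale the particular solution.
Multiply by 6/1 = 6:
c = -276, d = 390

Step 4: Verify.
154*(-276) + 109*(390) = 6 = 6 ✓

c = -276, d = 390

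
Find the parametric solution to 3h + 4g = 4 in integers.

Step 1: Compute gcd(3, 4) = 1.
Since 1 divides 4, solutions exist.

Step 2: Find a particular solution using extended Euclidean algorithm.
We get h₀ = -4, g₀ = 4.
Check: 3*-4 + 4*4 = 4 = 4 ✓

Step 3: Write the general solution.
h = -4 + (4/1)t = -4 + 4t
g = 4 - (3/1)t = 4 - 3t
for any integer t.

h = -4 + 4t, g = 4 - 3t for integer t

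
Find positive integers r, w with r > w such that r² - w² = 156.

Factor: r² - w² = (r+w)(r-w) = 156.
We need two factors of 156 with the same parity.
Use r+w = 78 and r-w = 2 (product 78·2 = 156).
Adding: 2r = 80, so r = 40.
Subtracting: 2w = 76, so w = 38.
Check: 40² - 38² = 1600 - 1444 = 156 ✓

r = 40, w = 38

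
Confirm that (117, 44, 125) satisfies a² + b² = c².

Compute a² + b² = 117² + 44² = 13689 + 1936 = 15625
Compute c² = 125² = 15625
Since 15625 = 15625, confirmed.

Yes, it is a Pythagorean triple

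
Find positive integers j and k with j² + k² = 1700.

We need to find integers j, k > 0 such that j² + k² = 1700.
Trying j = 10: k² = 1700 - 10² = 1700 - 100 = 1600
k = 40
Check: 10² + 40² = 100 + 1600 = 1700 ✓

1700 = 10² + 40²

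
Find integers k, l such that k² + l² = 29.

We need to find integers k, l > 0 such that k² + l² = 29.
Trying k = 2: l² = 29 - 2² = 29 - 4 = 25
l = 5
Check: 2² + 5² = 4 + 25 = 29 ✓

29 = 2² + 5²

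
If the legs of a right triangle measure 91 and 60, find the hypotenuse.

c² = a² + b² = 91² + 60² = 8281 + 3600 = 11881
c = 109

109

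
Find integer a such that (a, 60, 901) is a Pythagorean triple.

a² = c² - b² = 901² - 60² = 811801 - 3600 = 808201
a = sqrt(808201) = 899

899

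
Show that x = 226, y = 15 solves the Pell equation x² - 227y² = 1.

Compute x² = 226² = 51076
Compute 227y² = 227·15² = 227·225 = 51075
x² - 227y² = 51076 - 51075 = 1
Since this equals 1, (226, 15) is a solution.

Yes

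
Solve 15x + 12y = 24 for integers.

Step 1: Check solvability.
gcd(15, 12) = 3
Since 3 divides 24, solutions exist.

Step 2: Apply extended Euclidean algorithm to find gcd.
We find integers such that 15*x0 + 12*y0 = 3

Step 3: Scale the particular solution.
Multiply by 24/3 = 8:
x = 8, y = -8

Step 4: Verify.
15*(8) + 12*(-8) = 24 = 24 ✓

x = 8, y = -8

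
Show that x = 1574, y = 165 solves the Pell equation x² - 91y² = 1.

Compute x² = 1574² = 2477476
Compute 91y² = 91·165² = 91·27225 = 2477475
x² - 91y² = 2477476 - 2477475 = 1
Since this equals 1, (1574, 165) is a solution.

Yes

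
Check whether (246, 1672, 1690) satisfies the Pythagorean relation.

Compute a² + b²:
246² + 1672² = 60516 + 2795584 = 2856100
Compute c²:
1690² = 2856100
Since 2856100 = 2856100, it is a Pythagorean triple.

Yes, it is a Pythagorean triple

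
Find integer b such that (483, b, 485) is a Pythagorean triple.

b² = c² - a² = 485² - 483² = 235225 - 233289 = 1936
b = sqrt(1936) = 44

44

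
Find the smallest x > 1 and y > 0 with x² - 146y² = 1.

We seek the smallest positive integers (x, y) with x² - 146y² = 1, i.e., x² = 146y² + 1.
Try successive y values:
y = 1: x² = 146·1² + 1 = 147, not a perfect square
y = 2: x² = 146·2² + 1 = 585, not a perfect square
y = 3: x² = 146·3² + 1 = 1315, not a perfect square
... continuing the search (or via continued fractions) ...
y = 12: x² = 146·12² + 1 = 21025, x = 145 ✓

Verify: 145² - 146·12² = 21025 - 21024 = 1 ✓

x = 145, y = 12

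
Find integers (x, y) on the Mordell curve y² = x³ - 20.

Try small integer x values and check whether x³ - 20 is a perfect square.
x = 6: x³ - 20 = 6³ - 20 = 216 - 20 = 196
Is 196 a perfect square? 14² = 196 ✓
So (x, y) = (6, 14) is a solution.

x = 6, y = 14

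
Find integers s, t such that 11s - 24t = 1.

Step 1: Check solvability.
gcd(11, 24) = 1
Since 1 divides 1, solutions exist.

Step 2: Apply extended Euclidean algorithm to find gcd.
We find integers such that 11*x0 + 24*y0 = 1

Step 3: Scale the particular solution.
Multiply by 1/1 = 1:
s = 11, t = 5

Step 4: Verify.
11*(11) - 24*(5) = 1 = 1 ✓

s = 11, t = 5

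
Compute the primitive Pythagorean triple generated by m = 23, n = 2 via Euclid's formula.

a = m² - n² = 23² - 2² = 529 - 4 = 525
b = 2mn = 2·23·2 = 92
c = m² + n² = 529 + 4 = 533
Verify: 525² + 92² = 275625 + 8464 = 284089 = 533² ✓

(525, 92, 533)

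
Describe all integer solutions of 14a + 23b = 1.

Step 1: Compute gcd(14, 23) = 1.
Since 1 divides 1, solutions exist.

Step 2: Find a particular solution using extended Euclidean algorithm.
We get a₀ = 5, b₀ = -3.
Check: 14*5 + 23*-3 = 1 = 1 ✓

Step 3: Write the general solution.
a = 5 + (23/1)t = 5 + 23t
b = -3 - (14/1)t = -3 - 14t
for any integer t.

a = 5 + 23t, b = -3 - 14t for integer t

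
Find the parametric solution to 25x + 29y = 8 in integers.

Step 1: Compute gcd(25, 29) = 1.
Since 1 divides 8, solutions exist.

Step 2: Find a particular solution using extended Euclidean algorithm.
We get x₀ = 56, y₀ = -48.
Check: 25*56 + 29*-48 = 8 = 8 ✓

Step 3: Write the general solution.
x = 56 + (29/1)t = 56 + 29t
y = -48 - (25/1)t = -48 - 25t
for any integer t.

x = 56 + 29t, y = -48 - 25t for integer t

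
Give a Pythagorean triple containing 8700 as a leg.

We need the other leg and hypotenuse such that 8700² + x² = c².
Take x = 6160, c = 10660: 8700² + 6160² = 75690000 + 37945600 = 113635600 = 10660² ✓
Triple: (8700, 6160, 10660)

(8700, 6160, 10660)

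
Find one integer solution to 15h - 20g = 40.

Step 1: Check solvability.
gcd(15, 20) = 5
Since 5 divides 40, solutions exist.

Step 2: Apply extended Euclidean algorithm to find gcd.
We find integers such that 15*x0 + 20*y0 = 5

Step 3: Scale the particular solution.
Multiply by 40/5 = 8:
h = -8, g = -8

Step 4: Verify.
15*(-8) - 20*(-8) = 40 = 40 ✓

h = -8, g = -8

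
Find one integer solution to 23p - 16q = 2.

Step 1: Check solvability.
gcd(23, 16) = 1
Since 1 divides 2, solutions exist.

Step 2: Apply extended Euclidean algorithm to find gcd.
We find integers such that 23*x0 + 16*y0 = 1

Step 3: Scale the particular solution.
Multiply by 2/1 = 2:
p = 14, q = 20

Step 4: Verify.
23*(14) - 16*(20) = 2 = 2 ✓

p = 14, q = 20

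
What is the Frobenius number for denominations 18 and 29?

For two coprime denominations a and b, the Frobenius number (largest value not representable as a non-negative combination) is ab - a - b.
Here gcd(18, 29) = 1, so they are coprime.
F(18, 29) = 18·29 - 18 - 29 = 522 - 47 = 475

475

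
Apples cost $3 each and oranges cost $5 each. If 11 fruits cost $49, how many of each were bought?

Let a = apples, o = oranges.
a + o = 11
3a + 5o = 49
Substitute o = 11 - a:
3a + 5(11 - a) = 49
(3 - 5)a = 49 - 55
-2a = -6
a = 3, o = 11 - 3 = 8

Apples: 3, Oranges: 8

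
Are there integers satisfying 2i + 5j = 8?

Step 1: Compute gcd(2, 5).
gcd(2, 5) = 1

Step 2: Check divisibility.
Does 1 divide 8? 8 = 1 x 8, so yes.

By the theorem on linear Diophantine equations, 2i + 5j = 8 has integer solutions if and only if gcd(2, 5) divides 8. Since 1 | 8, solutions exist.

Yes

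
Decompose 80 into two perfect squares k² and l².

We need to find integers k, l > 0 such that k² + l² = 80.
Trying k = 4: l² = 80 - 4² = 80 - 16 = 64
l = 8
Check: 4² + 8² = 16 + 64 = 80 ✓

80 = 4² + 8²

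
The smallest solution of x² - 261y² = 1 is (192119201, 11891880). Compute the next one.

Solutions to x² - Dy² = 1 are generated by powers of (x₀ + y₀√D).
The next solution satisfies x₁ + y₁√261 = (x₀ + y₀√261)², giving:
x₁ = x₀² + 261y₀² = 192119201² + 261·11891880² = 36909787392878401 + 36909787392878400 = 73819574785756801
y₁ = 2x₀y₀ = 2·192119201·11891880 = 4569316967975760

Verify: 73819574785756801² - 261·4569316967975760² = 5449329621549941252259298317753601 - 5449329621549941252259298317753600 = 1 ✓

x = 73819574785756801, y = 4569316967975760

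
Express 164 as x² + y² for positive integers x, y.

We need to find integers x, y > 0 such that x² + y² = 164.
Trying x = 8: y² = 164 - 8² = 164 - 64 = 100
y = 10
Check: 8² + 10² = 64 + 100 = 164 ✓

164 = 8² + 10²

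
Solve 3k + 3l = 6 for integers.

Step 1: Check solvability.
gcd(3, 3) = 3
Since 3 divides 6, solutions exist.

Step 2: Apply extended Euclidean algorithm to find gcd.
We find integers such that 3*x0 + 3*y0 = 3

Step 3: Scale the particular solution.
Multiply by 6/3 = 2:
k = 0, l = 2

Step 4: Verify.
3*(0) + 3*(2) = 6 = 6 ✓

k = 0, l = 2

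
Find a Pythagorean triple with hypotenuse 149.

We need a² + b² = 149² = 22201.
Trying: 51² + 140² = 2601 + 19600 = 22201 ✓

(51, 140, 149)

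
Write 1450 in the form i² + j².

We need to find integers i, j > 0 such that i² + j² = 1450.
Trying i = 9: j² = 1450 - 9² = 1450 - 81 = 1369
j = 37
Check: 9² + 37² = 81 + 1369 = 1450 ✓

1450 = 9² + 37²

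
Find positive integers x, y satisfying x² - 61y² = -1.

We need x² = 61y² - 1. Try successive y:
y = 1: x² = 61·1² - 1 = 60, not a perfect square
y = 2: x² = 61·2² - 1 = 243, not a perfect square
y = 3: x² = 61·3² - 1 = 548, not a perfect square
...
y = 3805: x² = 61·3805² - 1 = 883159524 = 29718² ✓
Check: 29718² - 61·3805² = 883159524 - 883159525 = -1 ✓

x = 29718, y = 3805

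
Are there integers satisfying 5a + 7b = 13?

Step 1: Compute gcd(5, 7).
gcd(5, 7) = 1

Step 2: Check divisibility.
Does 1 divide 13? 13 = 1 x 13, so yes.

By the theorem on linear Diophantine equations, 5a + 7b = 13 has integer solutions if and only if gcd(5, 7) divides 13. Since 1 | 13, solutions exist.

Yes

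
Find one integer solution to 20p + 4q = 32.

Step 1: Check solvability.
gcd(20, 4) = 4
Since 4 divides 32, solutions exist.

Step 2: Apply extended Euclidean algorithm to find gcd.
We find integers such that 20*x0 + 4*y0 = 4

Step 3: Scale the particular solution.
Multiply by 32/4 = 8:
p = 0, q = 8

Step 4: Verify.
20*(0) + 4*(8) = 32 = 32 ✓

p = 0, q = 8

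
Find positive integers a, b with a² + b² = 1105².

We need a² + b² = 1105² = 1221025.
Trying: 47² + 1104² = 2209 + 1218816 = 1221025 ✓

(47, 1104, 1105)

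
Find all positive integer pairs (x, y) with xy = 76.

The positive divisors of 76 are: 1, 2, 4, 19, 38, 76.
Each divisor d gives the pair (d, 76/d):
(1, 76), (2, 38), (4, 19), (19, 4), (38, 2), (76, 1)

(1, 76), (2, 38), (4, 19), (19, 4), (38, 2), (76, 1)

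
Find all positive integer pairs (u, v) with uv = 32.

The positive divisors of 32 are: 1, 2, 4, 8, 16, 32.
Each divisor d gives the pair (d, 32/d):
(1, 32), (2, 16), (4, 8), (8, 4), (16, 2), (32, 1)

(1, 32), (2, 16), (4, 8), (8, 4), (16, 2), (32, 1)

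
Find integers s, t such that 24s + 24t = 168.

Step 1: Check solvability.
gcd(24, 24) = 24
Since 24 divides 168, solutions exist.

Step 2: Apply extended Euclidean algorithm to find gcd.
We find integers such that 24*x0 + 24*y0 = 24

Step 3: Scale the particular solution.
Multiply by 168/24 = 7:
s = 0, t = 7

Step 4: Verify.
24*(0) + 24*(7) = 168 = 168 ✓

s = 0, t = 7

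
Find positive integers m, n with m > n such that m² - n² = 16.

Factor: m² - n² = (m+n)(m-n) = 16.
We need two factors of 16 with the same parity.
Use m+n = 8 and m-n = 2 (product 8·2 = 16).
Adding: 2m = 10, so m = 5.
Subtracting: 2n = 6, so n = 3.
Check: 5² - 3² = 25 - 9 = 16 ✓

m = 5, n = 3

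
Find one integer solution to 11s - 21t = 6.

Step 1: Check solvability.
gcd(11, 21) = 1
Since 1 divides 6, solutions exist.

Step 2: Apply extended Euclidean algorithm to find gcd.
We find integers such that 11*x0 + 21*y0 = 1

Step 3: Scale the particular solution.
Multiply by 6/1 = 6:
s = 12, t = 6

Step 4: Verify.
11*(12) - 21*(6) = 6 = 6 ✓

s = 12, t = 6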